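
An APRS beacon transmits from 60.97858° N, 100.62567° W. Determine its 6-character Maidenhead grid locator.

Shift to the Maidenhead origin (180°W, 90°S): lon 79.3743, lat 150.9786.
Field: lon ⌊79.3743/20⌋ = 3 → D; lat ⌊150.9786/10⌋ = 15 → P.
Square: lon ⌊19.3743/2⌋ = 9; lat ⌊0.9786/1⌋ = 0.
Subsquare: lon ⌊1.3743/0.0833333⌋ = 16 → q; lat ⌊0.9786/0.0416667⌋ = 23 → x.

DP90qx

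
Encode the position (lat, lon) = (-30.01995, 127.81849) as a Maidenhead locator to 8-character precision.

Shift to the Maidenhead origin (180°W, 90°S): lon 307.81849, lat 59.98005.
Field: 307.81849/20 → 15 → P, 59.98005/10 → 5 → F; chars PF.
Square: 7.81849/2 → 3, 9.98005/1 → 9; chars 39.
Subsquare: 1.81849/0.0833333 → 21 → v, 0.98005/0.0416667 → 23 → x; chars vx.
Extended square: 0.06849/0.00833333 → 8, 0.02172/0.00416667 → 5; chars 85.

PF39vx85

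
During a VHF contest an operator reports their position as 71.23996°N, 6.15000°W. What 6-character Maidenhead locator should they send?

Shift to the Maidenhead origin (180°W, 90°S): lon 173.8500, lat 161.2400.
Field: 173.8500/20 → 8 → I, 161.2400/10 → 16 → Q; chars IQ.
Square: 13.8500/2 → 6, 1.2400/1 → 1; chars 61.
Subsquare: 1.8500/0.0833333 → 22 → w, 0.2400/0.0416667 → 5 → f; chars wf.

IQ61wf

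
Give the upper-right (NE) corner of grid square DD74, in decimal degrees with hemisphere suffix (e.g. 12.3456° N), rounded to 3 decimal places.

Field D=3, D=3: +3·20° lon, +3·10° lat → SW at lon -120°, lat -60°.
Square 7, 4: +7·2° lon, +4·1° lat → SW at lon -106°, lat -56°.
Cell spans 2° lon × 1° lat. NE corner is SW corner plus one full cell.
latitude 55.000° S, longitude 104.000° W.

55.000° S, 104.000° W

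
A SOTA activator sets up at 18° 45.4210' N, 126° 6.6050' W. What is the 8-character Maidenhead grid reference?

Add 180° to longitude and 90° to latitude: 53.88992, 108.75702.
Field (20°×10°, letters A–R): 53.88992/20 → 2 → C, 108.75702/10 → 10 → K; chars CK.
Square (2°×1°, digits 0–9): 13.88992/2 → 6, 8.75702/1 → 8; chars 68.
Subsquare (5′×2.5′, letters a–x): 1.88992/0.0833333 → 22 → w, 0.75702/0.0416667 → 18 → s; chars ws.
Extended square (30″×15″, digits 0–9): 0.05658/0.00833333 → 6, 0.00702/0.00416667 → 1; chars 61.

CK68ws61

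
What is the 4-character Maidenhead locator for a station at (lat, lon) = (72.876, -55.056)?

Shift to the Maidenhead origin (180°W, 90°S): lon 124.94, lat 162.88.
Field: lon ⌊124.94/20⌋ = 6 → G; lat ⌊162.88/10⌋ = 16 → Q.
Square: lon ⌊4.94/2⌋ = 2; lat ⌊2.88/1⌋ = 2.

GQ22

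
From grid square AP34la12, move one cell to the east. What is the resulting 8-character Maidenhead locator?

AP34la22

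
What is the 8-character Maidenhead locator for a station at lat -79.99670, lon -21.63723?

Add 180° to longitude and 90° to latitude: 158.36277, 10.00330.
Field: lon ⌊158.36277/20⌋ = 7 → H; lat ⌊10.00330/10⌋ = 1 → B.
Square: lon ⌊18.36277/2⌋ = 9; lat ⌊0.00330/1⌋ = 0.
Subsquare: lon ⌊0.36277/0.0833333⌋ = 4 → e; lat ⌊0.00330/0.0416667⌋ = 0 → a.
Extended square: lon ⌊0.02944/0.00833333⌋ = 3; lat ⌊0.00330/0.00416667⌋ = 0.

HB90ea30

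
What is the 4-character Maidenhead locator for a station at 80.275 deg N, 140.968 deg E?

QR00

Add 180° to longitude and 90° to latitude: 320.97, 170.28.
Field: lon ⌊320.97/20⌋ = 16 → Q; lat ⌊170.28/10⌋ = 17 → R.
Square: lon ⌊0.97/2⌋ = 0; lat ⌊0.28/1⌋ = 0.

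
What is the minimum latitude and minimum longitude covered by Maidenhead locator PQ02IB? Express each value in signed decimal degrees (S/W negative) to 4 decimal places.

Field P=15, Q=16: +15·20° lon, +16·10° lat → SW at lon 120°, lat 70°.
Square 0, 2: +0·2° lon, +2·1° lat → SW at lon 120°, lat 72°.
Subsquare i=8, b=1: +8·0.0833333° lon, +1·0.0416667° lat → SW at lon 120.667°, lat 72.0417°.
latitude 72.0417, longitude 120.6667.

72.0417, 120.6667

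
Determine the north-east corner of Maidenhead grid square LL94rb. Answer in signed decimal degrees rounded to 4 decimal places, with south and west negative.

Field L=11, L=11: +11·20° lon, +11·10° lat → SW at lon 40°, lat 20°.
Square 9, 4: +9·2° lon, +4·1° lat → SW at lon 58°, lat 24°.
Subsquare r=17, b=1: +17·0.0833333° lon, +1·0.0416667° lat → SW at lon 59.4167°, lat 24.0417°.
Cell spans 0.0833333° lon × 0.0416667° lat. NE corner is SW corner plus one full cell.
latitude 24.0833, longitude 59.5000.

24.0833, 59.5000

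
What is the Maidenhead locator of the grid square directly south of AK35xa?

AK34xx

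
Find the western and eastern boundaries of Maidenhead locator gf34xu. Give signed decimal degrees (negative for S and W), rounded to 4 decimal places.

-52.0833, -52.0000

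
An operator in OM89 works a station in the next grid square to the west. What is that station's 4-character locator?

OM79

Longitude square 8; −1 → 7.
The latitude characters are unchanged.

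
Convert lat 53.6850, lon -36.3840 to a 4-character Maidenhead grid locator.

Offset from 180°W / 90°S: lon 143.62°, lat 143.69°.
Field: 143.62/20 → 7 → H, 143.69/10 → 14 → O; chars HO.
Square: 3.62/2 → 1, 3.69/1 → 3; chars 13.

HO13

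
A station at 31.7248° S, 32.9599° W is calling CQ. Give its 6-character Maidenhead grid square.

HF38mg

Offset from 180°W / 90°S: lon 147.0401°, lat 58.2752°.
Field (20°×10°, letters A–R): lon ⌊147.0401/20⌋ = 7 → H; lat ⌊58.2752/10⌋ = 5 → F.
Square (2°×1°, digits 0–9): lon ⌊7.0401/2⌋ = 3; lat ⌊8.2752/1⌋ = 8.
Subsquare (5′×2.5′, letters a–x): lon ⌊1.0401/0.0833333⌋ = 12 → m; lat ⌊0.2752/0.0416667⌋ = 6 → g.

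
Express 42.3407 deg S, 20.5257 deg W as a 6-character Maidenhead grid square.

HE97rp

Shift to the Maidenhead origin (180°W, 90°S): lon 159.4743, lat 47.6593.
Field: lon ⌊159.4743/20⌋ = 7 → H; lat ⌊47.6593/10⌋ = 4 → E.
Square: lon ⌊19.4743/2⌋ = 9; lat ⌊7.6593/1⌋ = 7.
Subsquare: lon ⌊1.4743/0.0833333⌋ = 17 → r; lat ⌊0.6593/0.0416667⌋ = 15 → p.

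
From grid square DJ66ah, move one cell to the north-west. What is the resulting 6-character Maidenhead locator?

DJ56xi

Longitude subsquare a = 0; −1 → -1, wraps to 23 = x, carry into square.
Longitude square 6; −1 → 5.
Latitude subsquare h = 7; +1 → 8 = i.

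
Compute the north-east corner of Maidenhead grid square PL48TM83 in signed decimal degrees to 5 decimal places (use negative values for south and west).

Field P=15, L=11: +15·20° lon, +11·10° lat → SW at lon 120°, lat 20°.
Square 4, 8: +4·2° lon, +8·1° lat → SW at lon 128°, lat 28°.
Subsquare t=19, m=12: +19·0.0833333° lon, +12·0.0416667° lat → SW at lon 129.583°, lat 28.5°.
Extended square 8, 3: +8·0.00833333° lon, +3·0.00416667° lat → SW at lon 129.65°, lat 28.5125°.
Cell spans 0.00833333° lon × 0.00416667° lat. NE corner is SW corner plus one full cell.
latitude 28.51667, longitude 129.65833.

28.51667, 129.65833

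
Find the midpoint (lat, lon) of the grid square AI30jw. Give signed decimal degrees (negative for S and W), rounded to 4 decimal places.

Field A=0, I=8: +0·20° lon, +8·10° lat → SW at lon -180°, lat -10°.
Square 3, 0: +3·2° lon, +0·1° lat → SW at lon -174°, lat -10°.
Subsquare j=9, w=22: +9·0.0833333° lon, +22·0.0416667° lat → SW at lon -173.25°, lat -9.08333°.
Cell spans 0.0833333° lon × 0.0416667° lat. Centre is SW corner plus half of each.
latitude -9.0625, longitude -173.2083.

-9.0625, -173.2083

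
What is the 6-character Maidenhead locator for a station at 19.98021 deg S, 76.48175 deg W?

FH10sa

Shift to the Maidenhead origin (180°W, 90°S): lon 103.5182, lat 70.0198.
Field: lon ⌊103.5182/20⌋ = 5 → F; lat ⌊70.0198/10⌋ = 7 → H.
Square: lon ⌊3.5182/2⌋ = 1; lat ⌊0.0198/1⌋ = 0.
Subsquare: lon ⌊1.5182/0.0833333⌋ = 18 → s; lat ⌊0.0198/0.0416667⌋ = 0 → a.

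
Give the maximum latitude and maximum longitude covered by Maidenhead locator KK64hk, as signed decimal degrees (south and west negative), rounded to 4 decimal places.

14.4583, 32.6667

Field K=10, K=10: +10·20° lon, +10·10° lat → SW at lon 20°, lat 10°.
Square 6, 4: +6·2° lon, +4·1° lat → SW at lon 32°, lat 14°.
Subsquare h=7, k=10: +7·0.0833333° lon, +10·0.0416667° lat → SW at lon 32.5833°, lat 14.4167°.
Cell spans 0.0833333° lon × 0.0416667° lat. NE corner is SW corner plus one full cell.
latitude 14.4583, longitude 32.6667.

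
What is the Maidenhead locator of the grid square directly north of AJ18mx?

AJ19ma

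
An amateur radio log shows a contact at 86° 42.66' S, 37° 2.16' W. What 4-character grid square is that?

Add 180° to longitude and 90° to latitude: 142.96, 3.29.
Field: 142.96/20 → 7 → H, 3.29/10 → 0 → A; chars HA.
Square: 2.96/2 → 1, 3.29/1 → 3; chars 13.

HA13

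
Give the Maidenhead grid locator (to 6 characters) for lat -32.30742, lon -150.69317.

BF47pq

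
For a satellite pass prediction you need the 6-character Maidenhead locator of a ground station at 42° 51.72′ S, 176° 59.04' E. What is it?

Shift to the Maidenhead origin (180°W, 90°S): lon 356.9840, lat 47.1380.
Field: lon ⌊356.9840/20⌋ = 17 → R; lat ⌊47.1380/10⌋ = 4 → E.
Square: lon ⌊16.9840/2⌋ = 8; lat ⌊7.1380/1⌋ = 7.
Subsquare: lon ⌊0.9840/0.0833333⌋ = 11 → l; lat ⌊0.1380/0.0416667⌋ = 3 → d.

RE87ld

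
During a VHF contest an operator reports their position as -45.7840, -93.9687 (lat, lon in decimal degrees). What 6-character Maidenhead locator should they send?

Add 180° to longitude and 90° to latitude: 86.0313, 44.2160.
Field: lon ⌊86.0313/20⌋ = 4 → E; lat ⌊44.2160/10⌋ = 4 → E.
Square: lon ⌊6.0313/2⌋ = 3; lat ⌊4.2160/1⌋ = 4.
Subsquare: lon ⌊0.0313/0.0833333⌋ = 0 → a; lat ⌊0.2160/0.0416667⌋ = 5 → f.

EE34af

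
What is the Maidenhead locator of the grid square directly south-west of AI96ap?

AI86xo

Longitude subsquare a = 0; −1 → -1, wraps to 23 = x, carry into square.
Longitude square 9; −1 → 8.
Latitude subsquare p = 15; −1 → 14 = o.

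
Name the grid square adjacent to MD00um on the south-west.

Longitude subsquare u = 20; −1 → 19 = t.
Latitude subsquare m = 12; −1 → 11 = l.

MD00tl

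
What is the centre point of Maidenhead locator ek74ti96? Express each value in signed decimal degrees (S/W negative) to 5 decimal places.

14.36042, -84.33750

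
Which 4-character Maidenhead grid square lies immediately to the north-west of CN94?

CN85

Longitude square 9; −1 → 8.
Latitude square 4; +1 → 5.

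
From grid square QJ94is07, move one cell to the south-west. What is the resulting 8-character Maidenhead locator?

QJ94hs96

Longitude extended square 0; −1 → -1, wraps to 9, carry into subsquare.
Longitude subsquare i = 8; −1 → 7 = h.
Latitude extended square 7; −1 → 6.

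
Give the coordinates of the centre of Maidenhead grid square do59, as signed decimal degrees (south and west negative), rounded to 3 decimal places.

Field D=3, O=14: +3·20° lon, +14·10° lat → SW at lon -120°, lat 50°.
Square 5, 9: +5·2° lon, +9·1° lat → SW at lon -110°, lat 59°.
Cell spans 2° lon × 1° lat. Centre is SW corner plus half of each.
latitude 59.500, longitude -109.000.

59.500, -109.000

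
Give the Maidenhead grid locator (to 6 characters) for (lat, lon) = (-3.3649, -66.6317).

FI66qp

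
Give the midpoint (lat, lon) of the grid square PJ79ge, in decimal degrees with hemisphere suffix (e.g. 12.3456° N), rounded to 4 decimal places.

9.1875° N, 134.5417° E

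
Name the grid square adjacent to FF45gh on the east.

Longitude subsquare g = 6; +1 → 7 = h.
The latitude characters are unchanged.

FF45hh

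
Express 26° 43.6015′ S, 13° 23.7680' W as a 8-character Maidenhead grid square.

IG33hg25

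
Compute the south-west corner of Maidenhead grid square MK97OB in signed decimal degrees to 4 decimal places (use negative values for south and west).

17.0417, 79.1667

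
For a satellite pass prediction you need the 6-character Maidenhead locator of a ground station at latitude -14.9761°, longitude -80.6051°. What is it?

EH95qa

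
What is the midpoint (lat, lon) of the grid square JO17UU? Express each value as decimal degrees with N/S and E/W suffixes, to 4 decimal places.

57.8542° N, 3.7083° E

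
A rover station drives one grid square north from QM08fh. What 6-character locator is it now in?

QM08fi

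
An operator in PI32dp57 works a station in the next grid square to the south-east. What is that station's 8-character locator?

PI32dp66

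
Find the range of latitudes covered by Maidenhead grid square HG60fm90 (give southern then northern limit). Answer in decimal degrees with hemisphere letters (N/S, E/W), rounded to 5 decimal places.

29.50000° S, 29.49583° S

Field H=7, G=6: +7·20° lon, +6·10° lat → SW at lon -40°, lat -30°.
Square 6, 0: +6·2° lon, +0·1° lat → SW at lon -28°, lat -30°.
Subsquare f=5, m=12: +5·0.0833333° lon, +12·0.0416667° lat → SW at lon -27.5833°, lat -29.5°.
Extended square 9, 0: +9·0.00833333° lon, +0·0.00416667° lat → SW at lon -27.5083°, lat -29.5°.
Cell spans 0.00833333° lon × 0.00416667° lat.
south 29.50000° S, north 29.49583° S.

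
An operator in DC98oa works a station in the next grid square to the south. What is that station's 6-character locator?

DC97ox

Latitude subsquare a = 0; −1 → -1, wraps to 23 = x, carry into square.
Latitude square 8; −1 → 7.
The longitude characters are unchanged.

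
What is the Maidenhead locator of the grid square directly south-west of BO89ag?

Longitude subsquare a = 0; −1 → -1, wraps to 23 = x, carry into square.
Longitude square 8; −1 → 7.
Latitude subsquare g = 6; −1 → 5 = f.

BO79xf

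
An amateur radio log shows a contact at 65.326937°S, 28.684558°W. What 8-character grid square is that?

HC54pq71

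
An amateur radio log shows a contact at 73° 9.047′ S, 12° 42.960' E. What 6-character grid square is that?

Add 180° to longitude and 90° to latitude: 192.7160, 16.8492.
Field (20°×10°, letters A–R): lon ⌊192.7160/20⌋ = 9 → J; lat ⌊16.8492/10⌋ = 1 → B.
Square (2°×1°, digits 0–9): lon ⌊12.7160/2⌋ = 6; lat ⌊6.8492/1⌋ = 6.
Subsquare (5′×2.5′, letters a–x): lon ⌊0.7160/0.0833333⌋ = 8 → i; lat ⌊0.8492/0.0416667⌋ = 20 → u.

JB66iu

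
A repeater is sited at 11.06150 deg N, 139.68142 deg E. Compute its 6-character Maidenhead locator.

Offset from 180°W / 90°S: lon 319.6814°, lat 101.0615°.
Field: lon ⌊319.6814/20⌋ = 15 → P; lat ⌊101.0615/10⌋ = 10 → K.
Square: lon ⌊19.6814/2⌋ = 9; lat ⌊1.0615/1⌋ = 1.
Subsquare: lon ⌊1.6814/0.0833333⌋ = 20 → u; lat ⌊0.0615/0.0416667⌋ = 1 → b.

PK91ub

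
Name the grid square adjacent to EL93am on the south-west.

Longitude subsquare a = 0; −1 → -1, wraps to 23 = x, carry into square.
Longitude square 9; −1 → 8.
Latitude subsquare m = 12; −1 → 11 = l.

EL83xl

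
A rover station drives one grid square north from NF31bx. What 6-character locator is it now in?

NF32ba

Latitude subsquare x = 23; +1 → 24, wraps to 0 = a, carry into square.
Latitude square 1; +1 → 2.
The longitude characters are unchanged.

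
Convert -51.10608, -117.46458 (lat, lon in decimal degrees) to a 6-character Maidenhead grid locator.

Add 180° to longitude and 90° to latitude: 62.5354, 38.8939.
Field (20°×10°, letters A–R): lon ⌊62.5354/20⌋ = 3 → D; lat ⌊38.8939/10⌋ = 3 → D.
Square (2°×1°, digits 0–9): lon ⌊2.5354/2⌋ = 1; lat ⌊8.8939/1⌋ = 8.
Subsquare (5′×2.5′, letters a–x): lon ⌊0.5354/0.0833333⌋ = 6 → g; lat ⌊0.8939/0.0416667⌋ = 21 → v.

DD18gv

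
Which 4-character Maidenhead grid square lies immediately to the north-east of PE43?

Longitude square 4; +1 → 5.
Latitude square 3; +1 → 4.

PE54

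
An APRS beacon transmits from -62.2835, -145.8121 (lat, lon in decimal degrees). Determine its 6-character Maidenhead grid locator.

BC77cr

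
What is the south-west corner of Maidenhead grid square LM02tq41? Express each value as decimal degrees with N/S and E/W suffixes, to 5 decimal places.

32.67083° N, 41.61667° E

Field L=11, M=12: +11·20° lon, +12·10° lat → SW at lon 40°, lat 30°.
Square 0, 2: +0·2° lon, +2·1° lat → SW at lon 40°, lat 32°.
Subsquare t=19, q=16: +19·0.0833333° lon, +16·0.0416667° lat → SW at lon 41.5833°, lat 32.6667°.
Extended square 4, 1: +4·0.00833333° lon, +1·0.00416667° lat → SW at lon 41.6167°, lat 32.6708°.
latitude 32.67083° N, longitude 41.61667° E.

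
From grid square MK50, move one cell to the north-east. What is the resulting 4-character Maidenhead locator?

MK61

Longitude square 5; +1 → 6.
Latitude square 0; +1 → 1.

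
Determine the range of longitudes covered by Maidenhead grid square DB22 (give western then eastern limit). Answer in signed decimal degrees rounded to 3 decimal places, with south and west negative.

-116.000, -114.000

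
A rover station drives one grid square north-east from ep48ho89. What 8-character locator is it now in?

Longitude extended square 8; +1 → 9.
Latitude extended square 9; +1 → 10, wraps to 0, carry into subsquare.
Latitude subsquare o = 14; +1 → 15 = p.

EP48hp90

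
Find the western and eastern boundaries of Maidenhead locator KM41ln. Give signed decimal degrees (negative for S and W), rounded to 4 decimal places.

Field K=10, M=12: +10·20° lon, +12·10° lat → SW at lon 20°, lat 30°.
Square 4, 1: +4·2° lon, +1·1° lat → SW at lon 28°, lat 31°.
Subsquare l=11, n=13: +11·0.0833333° lon, +13·0.0416667° lat → SW at lon 28.9167°, lat 31.5417°.
Cell spans 0.0833333° lon × 0.0416667° lat.
west 28.9167, east 29.0000.

28.9167, 29.0000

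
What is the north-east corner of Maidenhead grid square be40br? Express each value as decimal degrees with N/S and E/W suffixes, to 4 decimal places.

Field B=1, E=4: +1·20° lon, +4·10° lat → SW at lon -160°, lat -50°.
Square 4, 0: +4·2° lon, +0·1° lat → SW at lon -152°, lat -50°.
Subsquare b=1, r=17: +1·0.0833333° lon, +17·0.0416667° lat → SW at lon -151.917°, lat -49.2917°.
Cell spans 0.0833333° lon × 0.0416667° lat. NE corner is SW corner plus one full cell.
latitude 49.2500° S, longitude 151.8333° W.

49.2500° S, 151.8333° W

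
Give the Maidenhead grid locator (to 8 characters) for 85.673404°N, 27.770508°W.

HR65cq71

Add 180° to longitude and 90° to latitude: 152.22949, 175.67340.
Field: lon ⌊152.22949/20⌋ = 7 → H; lat ⌊175.67340/10⌋ = 17 → R.
Square: lon ⌊12.22949/2⌋ = 6; lat ⌊5.67340/1⌋ = 5.
Subsquare: lon ⌊0.22949/0.0833333⌋ = 2 → c; lat ⌊0.67340/0.0416667⌋ = 16 → q.
Extended square: lon ⌊0.06283/0.00833333⌋ = 7; lat ⌊0.00674/0.00416667⌋ = 1.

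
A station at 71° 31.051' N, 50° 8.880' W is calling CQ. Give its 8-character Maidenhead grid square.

GQ41wm24

Add 180° to longitude and 90° to latitude: 129.85200, 161.51752.
Field: 129.85200/20 → 6 → G, 161.51752/10 → 16 → Q; chars GQ.
Square: 9.85200/2 → 4, 1.51752/1 → 1; chars 41.
Subsquare: 1.85200/0.0833333 → 22 → w, 0.51752/0.0416667 → 12 → m; chars wm.
Extended square: 0.01867/0.00833333 → 2, 0.01752/0.00416667 → 4; chars 24.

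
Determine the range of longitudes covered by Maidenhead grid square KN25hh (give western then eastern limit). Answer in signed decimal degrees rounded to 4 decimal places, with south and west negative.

24.5833, 24.6667

Field K=10, N=13: +10·20° lon, +13·10° lat → SW at lon 20°, lat 40°.
Square 2, 5: +2·2° lon, +5·1° lat → SW at lon 24°, lat 45°.
Subsquare h=7, h=7: +7·0.0833333° lon, +7·0.0416667° lat → SW at lon 24.5833°, lat 45.2917°.
Cell spans 0.0833333° lon × 0.0416667° lat.
west 24.5833, east 24.6667.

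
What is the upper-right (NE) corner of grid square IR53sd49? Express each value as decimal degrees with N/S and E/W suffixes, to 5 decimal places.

Field I=8, R=17: +8·20° lon, +17·10° lat → SW at lon -20°, lat 80°.
Square 5, 3: +5·2° lon, +3·1° lat → SW at lon -10°, lat 83°.
Subsquare s=18, d=3: +18·0.0833333° lon, +3·0.0416667° lat → SW at lon -8.5°, lat 83.125°.
Extended square 4, 9: +4·0.00833333° lon, +9·0.00416667° lat → SW at lon -8.46667°, lat 83.1625°.
Cell spans 0.00833333° lon × 0.00416667° lat. NE corner is SW corner plus one full cell.
latitude 83.16667° N, longitude 8.45833° W.

83.16667° N, 8.45833° W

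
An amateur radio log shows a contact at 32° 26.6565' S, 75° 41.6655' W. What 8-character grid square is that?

Offset from 180°W / 90°S: lon 104.30558°, lat 57.55573°.
Field (20°×10°, letters A–R): lon ⌊104.30558/20⌋ = 5 → F; lat ⌊57.55573/10⌋ = 5 → F.
Square (2°×1°, digits 0–9): lon ⌊4.30558/2⌋ = 2; lat ⌊7.55573/1⌋ = 7.
Subsquare (5′×2.5′, letters a–x): lon ⌊0.30558/0.0833333⌋ = 3 → d; lat ⌊0.55573/0.0416667⌋ = 13 → n.
Extended square (30″×15″, digits 0–9): lon ⌊0.05558/0.00833333⌋ = 6; lat ⌊0.01406/0.00416667⌋ = 3.

FF27dn63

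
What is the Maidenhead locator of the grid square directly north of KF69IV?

KF69iw

Latitude subsquare v = 21; +1 → 22 = w.
The longitude characters are unchanged.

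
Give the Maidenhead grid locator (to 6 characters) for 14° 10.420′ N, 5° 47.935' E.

Offset from 180°W / 90°S: lon 185.7989°, lat 104.1737°.
Field: lon ⌊185.7989/20⌋ = 9 → J; lat ⌊104.1737/10⌋ = 10 → K.
Square: lon ⌊5.7989/2⌋ = 2; lat ⌊4.1737/1⌋ = 4.
Subsquare: lon ⌊1.7989/0.0833333⌋ = 21 → v; lat ⌊0.1737/0.0416667⌋ = 4 → e.

JK24ve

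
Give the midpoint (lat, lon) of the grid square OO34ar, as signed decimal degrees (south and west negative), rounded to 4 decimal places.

Field O=14, O=14: +14·20° lon, +14·10° lat → SW at lon 100°, lat 50°.
Square 3, 4: +3·2° lon, +4·1° lat → SW at lon 106°, lat 54°.
Subsquare a=0, r=17: +0·0.0833333° lon, +17·0.0416667° lat → SW at lon 106°, lat 54.7083°.
Cell spans 0.0833333° lon × 0.0416667° lat. Centre is SW corner plus half of each.
latitude 54.7292, longitude 106.0417.

54.7292, 106.0417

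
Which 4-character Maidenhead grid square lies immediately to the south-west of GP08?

Longitude square 0; −1 → -1, wraps to 9, carry into field.
Longitude field G = 6; −1 → 5 = F.
Latitude square 8; −1 → 7.

FP97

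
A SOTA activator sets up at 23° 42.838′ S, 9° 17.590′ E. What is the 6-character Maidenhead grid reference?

JG46pg

Shift to the Maidenhead origin (180°W, 90°S): lon 189.2932, lat 66.2860.
Field (20°×10°, letters A–R): lon ⌊189.2932/20⌋ = 9 → J; lat ⌊66.2860/10⌋ = 6 → G.
Square (2°×1°, digits 0–9): lon ⌊9.2932/2⌋ = 4; lat ⌊6.2860/1⌋ = 6.
Subsquare (5′×2.5′, letters a–x): lon ⌊1.2932/0.0833333⌋ = 15 → p; lat ⌊0.2860/0.0416667⌋ = 6 → g.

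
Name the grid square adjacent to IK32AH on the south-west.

IK22xg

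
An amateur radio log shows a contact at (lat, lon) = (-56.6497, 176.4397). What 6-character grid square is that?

RD83fi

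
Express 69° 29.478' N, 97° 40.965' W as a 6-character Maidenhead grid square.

EP19dl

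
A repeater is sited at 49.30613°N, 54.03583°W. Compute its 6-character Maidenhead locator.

GN29xh

Offset from 180°W / 90°S: lon 125.9642°, lat 139.3061°.
Field: 125.9642/20 → 6 → G, 139.3061/10 → 13 → N; chars GN.
Square: 5.9642/2 → 2, 9.3061/1 → 9; chars 29.
Subsquare: 1.9642/0.0833333 → 23 → x, 0.3061/0.0416667 → 7 → h; chars xh.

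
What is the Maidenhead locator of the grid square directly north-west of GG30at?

GG20xu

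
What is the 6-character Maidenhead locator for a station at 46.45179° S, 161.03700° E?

Offset from 180°W / 90°S: lon 341.0370°, lat 43.5482°.
Field: 341.0370/20 → 17 → R, 43.5482/10 → 4 → E; chars RE.
Square: 1.0370/2 → 0, 3.5482/1 → 3; chars 03.
Subsquare: 1.0370/0.0833333 → 12 → m, 0.5482/0.0416667 → 13 → n; chars mn.

RE03mn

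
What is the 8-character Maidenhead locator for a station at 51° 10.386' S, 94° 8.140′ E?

ND78bt68

Offset from 180°W / 90°S: lon 274.13567°, lat 38.82690°.
Field: 274.13567/20 → 13 → N, 38.82690/10 → 3 → D; chars ND.
Square: 14.13567/2 → 7, 8.82690/1 → 8; chars 78.
Subsquare: 0.13567/0.0833333 → 1 → b, 0.82690/0.0416667 → 19 → t; chars bt.
Extended square: 0.05233/0.00833333 → 6, 0.03523/0.00416667 → 8; chars 68.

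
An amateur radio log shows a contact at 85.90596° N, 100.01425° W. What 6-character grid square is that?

DR95xv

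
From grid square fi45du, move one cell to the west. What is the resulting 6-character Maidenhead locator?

Longitude subsquare d = 3; −1 → 2 = c.
The latitude characters are unchanged.

FI45cu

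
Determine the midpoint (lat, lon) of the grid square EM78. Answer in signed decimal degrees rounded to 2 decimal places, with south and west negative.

Field E=4, M=12: +4·20° lon, +12·10° lat → SW at lon -100°, lat 30°.
Square 7, 8: +7·2° lon, +8·1° lat → SW at lon -86°, lat 38°.
Cell spans 2° lon × 1° lat. Centre is SW corner plus half of each.
latitude 38.50, longitude -85.00.

38.50, -85.00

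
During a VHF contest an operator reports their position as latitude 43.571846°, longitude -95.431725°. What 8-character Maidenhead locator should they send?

EN23gn87

Add 180° to longitude and 90° to latitude: 84.56827, 133.57185.
Field: 84.56827/20 → 4 → E, 133.57185/10 → 13 → N; chars EN.
Square: 4.56827/2 → 2, 3.57185/1 → 3; chars 23.
Subsquare: 0.56827/0.0833333 → 6 → g, 0.57185/0.0416667 → 13 → n; chars gn.
Extended square: 0.06827/0.00833333 → 8, 0.03018/0.00416667 → 7; chars 87.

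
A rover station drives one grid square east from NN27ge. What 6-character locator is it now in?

NN27he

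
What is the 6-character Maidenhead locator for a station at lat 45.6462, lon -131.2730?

CN45ip

Shift to the Maidenhead origin (180°W, 90°S): lon 48.7270, lat 135.6462.
Field: 48.7270/20 → 2 → C, 135.6462/10 → 13 → N; chars CN.
Square: 8.7270/2 → 4, 5.6462/1 → 5; chars 45.
Subsquare: 0.7270/0.0833333 → 8 → i, 0.6462/0.0416667 → 15 → p; chars ip.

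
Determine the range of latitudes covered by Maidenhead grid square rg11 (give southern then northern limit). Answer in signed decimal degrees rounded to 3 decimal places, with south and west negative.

Field R=17, G=6: +17·20° lon, +6·10° lat → SW at lon 160°, lat -30°.
Square 1, 1: +1·2° lon, +1·1° lat → SW at lon 162°, lat -29°.
Cell spans 2° lon × 1° lat.
south -29.000, north -28.000.

-29.000, -28.000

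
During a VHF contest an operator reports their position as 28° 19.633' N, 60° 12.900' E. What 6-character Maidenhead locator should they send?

ML08ch

Add 180° to longitude and 90° to latitude: 240.2150, 118.3272.
Field: lon ⌊240.2150/20⌋ = 12 → M; lat ⌊118.3272/10⌋ = 11 → L.
Square: lon ⌊0.2150/2⌋ = 0; lat ⌊8.3272/1⌋ = 8.
Subsquare: lon ⌊0.2150/0.0833333⌋ = 2 → c; lat ⌊0.3272/0.0416667⌋ = 7 → h.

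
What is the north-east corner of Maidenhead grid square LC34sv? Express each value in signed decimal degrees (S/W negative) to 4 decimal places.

Field L=11, C=2: +11·20° lon, +2·10° lat → SW at lon 40°, lat -70°.
Square 3, 4: +3·2° lon, +4·1° lat → SW at lon 46°, lat -66°.
Subsquare s=18, v=21: +18·0.0833333° lon, +21·0.0416667° lat → SW at lon 47.5°, lat -65.125°.
Cell spans 0.0833333° lon × 0.0416667° lat. NE corner is SW corner plus one full cell.
latitude -65.0833, longitude 47.5833.

-65.0833, 47.5833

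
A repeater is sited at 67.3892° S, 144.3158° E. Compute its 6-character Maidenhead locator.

QC22do

Offset from 180°W / 90°S: lon 324.3158°, lat 22.6108°.
Field: lon ⌊324.3158/20⌋ = 16 → Q; lat ⌊22.6108/10⌋ = 2 → C.
Square: lon ⌊4.3158/2⌋ = 2; lat ⌊2.6108/1⌋ = 2.
Subsquare: lon ⌊0.3158/0.0833333⌋ = 3 → d; lat ⌊0.6108/0.0416667⌋ = 14 → o.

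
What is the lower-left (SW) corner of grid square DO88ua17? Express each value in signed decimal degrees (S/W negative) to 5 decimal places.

58.02917, -102.32500

Field D=3, O=14: +3·20° lon, +14·10° lat → SW at lon -120°, lat 50°.
Square 8, 8: +8·2° lon, +8·1° lat → SW at lon -104°, lat 58°.
Subsquare u=20, a=0: +20·0.0833333° lon, +0·0.0416667° lat → SW at lon -102.333°, lat 58°.
Extended square 1, 7: +1·0.00833333° lon, +7·0.00416667° lat → SW at lon -102.325°, lat 58.0292°.
latitude 58.02917, longitude -102.32500.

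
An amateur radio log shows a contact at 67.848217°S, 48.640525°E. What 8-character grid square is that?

LC42hd66

Offset from 180°W / 90°S: lon 228.64052°, lat 22.15178°.
Field: 228.64052/20 → 11 → L, 22.15178/10 → 2 → C; chars LC.
Square: 8.64052/2 → 4, 2.15178/1 → 2; chars 42.
Subsquare: 0.64052/0.0833333 → 7 → h, 0.15178/0.0416667 → 3 → d; chars hd.
Extended square: 0.05719/0.00833333 → 6, 0.02678/0.00416667 → 6; chars 66.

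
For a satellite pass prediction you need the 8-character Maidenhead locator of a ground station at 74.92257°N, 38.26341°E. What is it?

KQ94dw11

Add 180° to longitude and 90° to latitude: 218.26341, 164.92257.
Field: lon ⌊218.26341/20⌋ = 10 → K; lat ⌊164.92257/10⌋ = 16 → Q.
Square: lon ⌊18.26341/2⌋ = 9; lat ⌊4.92257/1⌋ = 4.
Subsquare: lon ⌊0.26341/0.0833333⌋ = 3 → d; lat ⌊0.92257/0.0416667⌋ = 22 → w.
Extended square: lon ⌊0.01341/0.00833333⌋ = 1; lat ⌊0.00590/0.00416667⌋ = 1.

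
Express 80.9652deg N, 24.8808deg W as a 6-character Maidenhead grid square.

HR70nx

Offset from 180°W / 90°S: lon 155.1192°, lat 170.9652°.
Field: 155.1192/20 → 7 → H, 170.9652/10 → 17 → R; chars HR.
Square: 15.1192/2 → 7, 0.9652/1 → 0; chars 70.
Subsquare: 1.1192/0.0833333 → 13 → n, 0.9652/0.0416667 → 23 → x; chars nx.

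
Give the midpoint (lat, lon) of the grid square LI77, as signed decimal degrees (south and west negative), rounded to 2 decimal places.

Field L=11, I=8: +11·20° lon, +8·10° lat → SW at lon 40°, lat -10°.
Square 7, 7: +7·2° lon, +7·1° lat → SW at lon 54°, lat -3°.
Cell spans 2° lon × 1° lat. Centre is SW corner plus half of each.
latitude -2.50, longitude 55.00.

-2.50, 55.00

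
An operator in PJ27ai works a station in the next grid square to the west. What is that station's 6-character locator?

PJ17xi

Longitude subsquare a = 0; −1 → -1, wraps to 23 = x, carry into square.
Longitude square 2; −1 → 1.
The latitude characters are unchanged.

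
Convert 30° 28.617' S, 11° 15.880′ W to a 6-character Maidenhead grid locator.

Shift to the Maidenhead origin (180°W, 90°S): lon 168.7353, lat 59.5230.
Field: lon ⌊168.7353/20⌋ = 8 → I; lat ⌊59.5230/10⌋ = 5 → F.
Square: lon ⌊8.7353/2⌋ = 4; lat ⌊9.5230/1⌋ = 9.
Subsquare: lon ⌊0.7353/0.0833333⌋ = 8 → i; lat ⌊0.5230/0.0416667⌋ = 12 → m.

IF49im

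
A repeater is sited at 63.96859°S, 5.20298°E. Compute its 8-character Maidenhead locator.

JC26oa47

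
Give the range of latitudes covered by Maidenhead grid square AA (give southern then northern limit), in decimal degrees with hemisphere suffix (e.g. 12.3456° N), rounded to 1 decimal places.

Field A=0, A=0: +0·20° lon, +0·10° lat → SW at lon -180°, lat -90°.
Cell spans 20° lon × 10° lat.
south 90.0° S, north 80.0° S.

90.0° S, 80.0° S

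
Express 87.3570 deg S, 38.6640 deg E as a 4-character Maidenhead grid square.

Shift to the Maidenhead origin (180°W, 90°S): lon 218.66, lat 2.64.
Field: lon ⌊218.66/20⌋ = 10 → K; lat ⌊2.64/10⌋ = 0 → A.
Square: lon ⌊18.66/2⌋ = 9; lat ⌊2.64/1⌋ = 2.

KA92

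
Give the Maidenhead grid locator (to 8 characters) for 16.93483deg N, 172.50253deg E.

RK66gw04

Shift to the Maidenhead origin (180°W, 90°S): lon 352.50253, lat 106.93483.
Field: lon ⌊352.50253/20⌋ = 17 → R; lat ⌊106.93483/10⌋ = 10 → K.
Square: lon ⌊12.50253/2⌋ = 6; lat ⌊6.93483/1⌋ = 6.
Subsquare: lon ⌊0.50253/0.0833333⌋ = 6 → g; lat ⌊0.93483/0.0416667⌋ = 22 → w.
Extended square: lon ⌊0.00253/0.00833333⌋ = 0; lat ⌊0.01816/0.00416667⌋ = 4.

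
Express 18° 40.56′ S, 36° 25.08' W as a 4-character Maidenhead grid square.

Shift to the Maidenhead origin (180°W, 90°S): lon 143.58, lat 71.32.
Field (20°×10°, letters A–R): 143.58/20 → 7 → H, 71.32/10 → 7 → H; chars HH.
Square (2°×1°, digits 0–9): 3.58/2 → 1, 1.32/1 → 1; chars 11.

HH11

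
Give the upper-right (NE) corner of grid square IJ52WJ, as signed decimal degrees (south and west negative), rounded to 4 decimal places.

Field I=8, J=9: +8·20° lon, +9·10° lat → SW at lon -20°, lat 0°.
Square 5, 2: +5·2° lon, +2·1° lat → SW at lon -10°, lat 2°.
Subsquare w=22, j=9: +22·0.0833333° lon, +9·0.0416667° lat → SW at lon -8.16667°, lat 2.375°.
Cell spans 0.0833333° lon × 0.0416667° lat. NE corner is SW corner plus one full cell.
latitude 2.4167, longitude -8.0833.

2.4167, -8.0833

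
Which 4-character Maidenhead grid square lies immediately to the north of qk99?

QL90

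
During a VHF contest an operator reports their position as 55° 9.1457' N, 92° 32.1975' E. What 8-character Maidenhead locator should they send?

NO65gd46

Add 180° to longitude and 90° to latitude: 272.53663, 145.15243.
Field: lon ⌊272.53663/20⌋ = 13 → N; lat ⌊145.15243/10⌋ = 14 → O.
Square: lon ⌊12.53663/2⌋ = 6; lat ⌊5.15243/1⌋ = 5.
Subsquare: lon ⌊0.53663/0.0833333⌋ = 6 → g; lat ⌊0.15243/0.0416667⌋ = 3 → d.
Extended square: lon ⌊0.03663/0.00833333⌋ = 4; lat ⌊0.02743/0.00416667⌋ = 6.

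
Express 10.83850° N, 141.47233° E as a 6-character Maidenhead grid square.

QK00ru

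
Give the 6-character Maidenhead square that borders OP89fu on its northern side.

OP89fv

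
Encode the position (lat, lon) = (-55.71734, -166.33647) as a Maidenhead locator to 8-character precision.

AD64tg97

Add 180° to longitude and 90° to latitude: 13.66353, 34.28266.
Field: lon ⌊13.66353/20⌋ = 0 → A; lat ⌊34.28266/10⌋ = 3 → D.
Square: lon ⌊13.66353/2⌋ = 6; lat ⌊4.28266/1⌋ = 4.
Subsquare: lon ⌊1.66353/0.0833333⌋ = 19 → t; lat ⌊0.28266/0.0416667⌋ = 6 → g.
Extended square: lon ⌊0.08020/0.00833333⌋ = 9; lat ⌊0.03266/0.00416667⌋ = 7.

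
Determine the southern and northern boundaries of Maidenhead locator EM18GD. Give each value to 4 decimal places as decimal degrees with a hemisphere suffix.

38.1250° N, 38.1667° N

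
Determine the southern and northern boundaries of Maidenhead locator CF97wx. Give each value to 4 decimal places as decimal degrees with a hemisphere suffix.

Field C=2, F=5: +2·20° lon, +5·10° lat → SW at lon -140°, lat -40°.
Square 9, 7: +9·2° lon, +7·1° lat → SW at lon -122°, lat -33°.
Subsquare w=22, x=23: +22·0.0833333° lon, +23·0.0416667° lat → SW at lon -120.167°, lat -32.0417°.
Cell spans 0.0833333° lon × 0.0416667° lat.
south 32.0417° S, north 32.0000° S.

32.0417° S, 32.0000° S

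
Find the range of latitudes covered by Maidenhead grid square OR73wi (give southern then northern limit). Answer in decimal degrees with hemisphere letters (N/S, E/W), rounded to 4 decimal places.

Field O=14, R=17: +14·20° lon, +17·10° lat → SW at lon 100°, lat 80°.
Square 7, 3: +7·2° lon, +3·1° lat → SW at lon 114°, lat 83°.
Subsquare w=22, i=8: +22·0.0833333° lon, +8·0.0416667° lat → SW at lon 115.833°, lat 83.3333°.
Cell spans 0.0833333° lon × 0.0416667° lat.
south 83.3333° N, north 83.3750° N.

83.3333° N, 83.3750° N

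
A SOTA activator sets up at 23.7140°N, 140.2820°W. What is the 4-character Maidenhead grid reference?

BL93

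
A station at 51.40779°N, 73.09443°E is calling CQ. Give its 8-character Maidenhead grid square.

Add 180° to longitude and 90° to latitude: 253.09443, 141.40779.
Field: 253.09443/20 → 12 → M, 141.40779/10 → 14 → O; chars MO.
Square: 13.09443/2 → 6, 1.40779/1 → 1; chars 61.
Subsquare: 1.09443/0.0833333 → 13 → n, 0.40779/0.0416667 → 9 → j; chars nj.
Extended square: 0.01110/0.00833333 → 1, 0.03279/0.00416667 → 7; chars 17.

MO61nj17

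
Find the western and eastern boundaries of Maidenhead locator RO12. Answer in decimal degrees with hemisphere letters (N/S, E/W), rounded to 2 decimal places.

162.00° E, 164.00° E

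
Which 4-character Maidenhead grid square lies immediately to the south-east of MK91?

NK00

Longitude square 9; +1 → 10, wraps to 0, carry into field.
Longitude field M = 12; +1 → 13 = N.
Latitude square 1; −1 → 0.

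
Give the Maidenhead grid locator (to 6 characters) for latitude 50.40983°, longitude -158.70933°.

BO00pj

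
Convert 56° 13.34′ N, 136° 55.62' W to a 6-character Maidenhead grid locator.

CO16mf

Add 180° to longitude and 90° to latitude: 43.0730, 146.2223.
Field: lon ⌊43.0730/20⌋ = 2 → C; lat ⌊146.2223/10⌋ = 14 → O.
Square: lon ⌊3.0730/2⌋ = 1; lat ⌊6.2223/1⌋ = 6.
Subsquare: lon ⌊1.0730/0.0833333⌋ = 12 → m; lat ⌊0.2223/0.0416667⌋ = 5 → f.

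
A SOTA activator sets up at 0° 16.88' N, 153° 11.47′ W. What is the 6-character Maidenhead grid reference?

Shift to the Maidenhead origin (180°W, 90°S): lon 26.8088, lat 90.2813.
Field: lon ⌊26.8088/20⌋ = 1 → B; lat ⌊90.2813/10⌋ = 9 → J.
Square: lon ⌊6.8088/2⌋ = 3; lat ⌊0.2813/1⌋ = 0.
Subsquare: lon ⌊0.8088/0.0833333⌋ = 9 → j; lat ⌊0.2813/0.0416667⌋ = 6 → g.

BJ30jg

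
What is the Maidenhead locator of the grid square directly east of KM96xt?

Longitude subsquare x = 23; +1 → 24, wraps to 0 = a, carry into square.
Longitude square 9; +1 → 10, wraps to 0, carry into field.
Longitude field K = 10; +1 → 11 = L.
The latitude characters are unchanged.

LM06at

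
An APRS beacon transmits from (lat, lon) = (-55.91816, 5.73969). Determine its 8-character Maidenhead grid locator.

Shift to the Maidenhead origin (180°W, 90°S): lon 185.73969, lat 34.08184.
Field: 185.73969/20 → 9 → J, 34.08184/10 → 3 → D; chars JD.
Square: 5.73969/2 → 2, 4.08184/1 → 4; chars 24.
Subsquare: 1.73969/0.0833333 → 20 → u, 0.08184/0.0416667 → 1 → b; chars ub.
Extended square: 0.07302/0.00833333 → 8, 0.04017/0.00416667 → 9; chars 89.

JD24ub89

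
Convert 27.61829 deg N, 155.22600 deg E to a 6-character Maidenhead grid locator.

Shift to the Maidenhead origin (180°W, 90°S): lon 335.2260, lat 117.6183.
Field: lon ⌊335.2260/20⌋ = 16 → Q; lat ⌊117.6183/10⌋ = 11 → L.
Square: lon ⌊15.2260/2⌋ = 7; lat ⌊7.6183/1⌋ = 7.
Subsquare: lon ⌊1.2260/0.0833333⌋ = 14 → o; lat ⌊0.6183/0.0416667⌋ = 14 → o.

QL77oo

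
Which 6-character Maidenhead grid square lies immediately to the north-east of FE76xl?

Longitude subsquare x = 23; +1 → 24, wraps to 0 = a, carry into square.
Longitude square 7; +1 → 8.
Latitude subsquare l = 11; +1 → 12 = m.

FE86am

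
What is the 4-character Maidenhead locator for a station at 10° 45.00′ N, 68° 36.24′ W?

FK50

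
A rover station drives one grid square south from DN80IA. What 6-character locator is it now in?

DM89ix

Latitude subsquare a = 0; −1 → -1, wraps to 23 = x, carry into square.
Latitude square 0; −1 → -1, wraps to 9, carry into field.
Latitude field N = 13; −1 → 12 = M.
The longitude characters are unchanged.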